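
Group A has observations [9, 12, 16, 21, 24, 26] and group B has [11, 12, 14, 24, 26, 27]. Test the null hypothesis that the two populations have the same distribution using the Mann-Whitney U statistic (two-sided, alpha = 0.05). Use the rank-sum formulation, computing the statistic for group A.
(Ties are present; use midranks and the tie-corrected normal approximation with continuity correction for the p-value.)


Step 1: Combine and sort all 12 observations; assign midranks.
sorted (value, group): (9,X), (11,Y), (12,X), (12,Y), (14,Y), (16,X), (21,X), (24,X), (24,Y), (26,X), (26,Y), (27,Y)
ranks: 9->1, 11->2, 12->3.5, 12->3.5, 14->5, 16->6, 21->7, 24->8.5, 24->8.5, 26->10.5, 26->10.5, 27->12
Step 2: Rank sum for X: R1 = 1 + 3.5 + 6 + 7 + 8.5 + 10.5 = 36.5.
Step 3: U_X = R1 - n1(n1+1)/2 = 36.5 - 6*7/2 = 36.5 - 21 = 15.5.
       U_Y = n1*n2 - U_X = 36 - 15.5 = 20.5.
Step 4: Ties are present, so use the tie-corrected normal approximation (with continuity correction) for the p-value.
Step 5: p-value = 0.747491; compare to alpha = 0.05. fail to reject H0.

U_X = 15.5, p = 0.747491, fail to reject H0 at alpha = 0.05.


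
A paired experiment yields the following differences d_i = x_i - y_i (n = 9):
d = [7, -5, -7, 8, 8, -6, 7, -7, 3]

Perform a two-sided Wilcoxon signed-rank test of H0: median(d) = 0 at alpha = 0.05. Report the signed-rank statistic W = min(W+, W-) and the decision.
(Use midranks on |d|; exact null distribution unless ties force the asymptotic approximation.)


Step 1: Drop any zero differences (none here) and take |d_i|.
|d| = [7, 5, 7, 8, 8, 6, 7, 7, 3]
Step 2: Midrank |d_i| (ties get averaged ranks).
ranks: |7|->5.5, |5|->2, |7|->5.5, |8|->8.5, |8|->8.5, |6|->3, |7|->5.5, |7|->5.5, |3|->1
Step 3: Attach original signs; sum ranks with positive sign and with negative sign.
W+ = 5.5 + 8.5 + 8.5 + 5.5 + 1 = 29
W- = 2 + 5.5 + 3 + 5.5 = 16
(Check: W+ + W- = 45 should equal n(n+1)/2 = 45.)
Step 4: Test statistic W = min(W+, W-) = 16.
Step 5: Ties in |d|, so use the tie-corrected normal approximation.
        E[W] = n(n+1)/4 = 9*10/4 = 22.5.
        Tie groups: |d|=7 (t=4), |d|=8 (t=2); sum(t^3 - t) = 66.
        Var[W] = n(n+1)(2n+1)/24 - sum(t^3-t)/48 = 1710/24 - 66/48 = 69.875.
        z = (W - E[W]) / sqrt(Var[W]) = (16 - 22.5) / 8.3591 = -0.7776.
        Two-sided p = 2*Phi(z) = 0.436809.
Step 6: alpha = 0.05. fail to reject H0.

W+ = 29, W- = 16, W = min = 16, p = 0.436809, fail to reject H0.


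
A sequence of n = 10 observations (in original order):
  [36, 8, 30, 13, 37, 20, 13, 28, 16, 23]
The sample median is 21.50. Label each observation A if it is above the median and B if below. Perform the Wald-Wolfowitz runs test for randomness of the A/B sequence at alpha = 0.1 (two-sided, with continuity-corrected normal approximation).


Step 1: Compute median = 21.50; label A = above, B = below.
Labels in order: ABABABBABA  (n_A = 5, n_B = 5)
Step 2: Count runs R = 9.
Step 3: Under H0 (random ordering), E[R] = 2*n_A*n_B/(n_A+n_B) + 1 = 2*5*5/10 + 1 = 6.0000.
        Var[R] = 2*n_A*n_B*(2*n_A*n_B - n_A - n_B) / ((n_A+n_B)^2 * (n_A+n_B-1)) = 2000/900 = 2.2222.
        SD[R] = 1.4907.
Step 4: Continuity-corrected z = (R - 0.5 - E[R]) / SD[R] = (9 - 0.5 - 6.0000) / 1.4907 = 1.6771.
Step 5: Two-sided p-value via normal approximation = 2*(1 - Phi(|z|)) = 0.093533.
Step 6: alpha = 0.1. reject H0.

R = 9, z = 1.6771, p = 0.093533, reject H0.


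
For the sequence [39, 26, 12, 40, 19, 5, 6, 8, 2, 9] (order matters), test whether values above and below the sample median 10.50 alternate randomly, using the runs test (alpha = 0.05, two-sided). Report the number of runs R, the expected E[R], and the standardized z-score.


Step 1: Compute median = 10.50; label A = above, B = below.
Labels in order: AAAAABBBBB  (n_A = 5, n_B = 5)
Step 2: Count runs R = 2.
Step 3: Under H0 (random ordering), E[R] = 2*n_A*n_B/(n_A+n_B) + 1 = 2*5*5/10 + 1 = 6.0000.
        Var[R] = 2*n_A*n_B*(2*n_A*n_B - n_A - n_B) / ((n_A+n_B)^2 * (n_A+n_B-1)) = 2000/900 = 2.2222.
        SD[R] = 1.4907.
Step 4: Continuity-corrected z = (R + 0.5 - E[R]) / SD[R] = (2 + 0.5 - 6.0000) / 1.4907 = -2.3479.
Step 5: Two-sided p-value via normal approximation = 2*(1 - Phi(|z|)) = 0.018881.
Step 6: alpha = 0.05. reject H0.

R = 2, z = -2.3479, p = 0.018881, reject H0.


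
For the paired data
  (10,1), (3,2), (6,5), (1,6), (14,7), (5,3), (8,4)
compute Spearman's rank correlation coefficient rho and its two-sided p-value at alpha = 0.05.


Step 1: Rank x and y separately (midranks; no ties here).
rank(x): 10->6, 3->2, 6->4, 1->1, 14->7, 5->3, 8->5
rank(y): 1->1, 2->2, 5->5, 6->6, 7->7, 3->3, 4->4
Step 2: d_i = R_x(i) - R_y(i); compute d_i^2.
  (6-1)^2=25, (2-2)^2=0, (4-5)^2=1, (1-6)^2=25, (7-7)^2=0, (3-3)^2=0, (5-4)^2=1
sum(d^2) = 52.
Step 3: rho = 1 - 6*52 / (7*(7^2 - 1)) = 1 - 312/336 = 0.071429.
Step 4: Under H0, t = rho * sqrt((n-2)/(1-rho^2)) = 0.1601 ~ t(5).
Step 5: Two-sided p-value from the t-distribution with 5 df = 0.879048.
Step 6: alpha = 0.05. fail to reject H0.

rho = 0.0714, p = 0.879048, fail to reject H0 at alpha = 0.05.


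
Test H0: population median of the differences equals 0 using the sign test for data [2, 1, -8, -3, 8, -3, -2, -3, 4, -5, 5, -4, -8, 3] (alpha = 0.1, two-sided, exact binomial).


Step 1: Discard zero differences. Original n = 14; n_eff = number of nonzero differences = 14.
Nonzero differences (with sign): +2, +1, -8, -3, +8, -3, -2, -3, +4, -5, +5, -4, -8, +3
Step 2: Count signs: positive = 6, negative = 8.
Step 3: Under H0: P(positive) = 0.5, so the number of positives S ~ Bin(14, 0.5).
Step 4: Two-sided exact p-value = sum of Bin(14,0.5) probabilities at or below the observed probability = 0.790527.
Step 5: alpha = 0.1. fail to reject H0.

n_eff = 14, pos = 6, neg = 8, p = 0.790527, fail to reject H0.


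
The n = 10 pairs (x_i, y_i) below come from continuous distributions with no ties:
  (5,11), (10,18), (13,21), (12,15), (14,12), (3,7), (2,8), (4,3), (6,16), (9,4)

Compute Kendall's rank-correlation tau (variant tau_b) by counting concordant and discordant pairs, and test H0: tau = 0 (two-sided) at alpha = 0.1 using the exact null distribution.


Step 1: Enumerate the 45 unordered pairs (i,j) with i<j and classify each by sign(x_j-x_i) * sign(y_j-y_i).
  (1,2):dx=+5,dy=+7->C; (1,3):dx=+8,dy=+10->C; (1,4):dx=+7,dy=+4->C; (1,5):dx=+9,dy=+1->C
  (1,6):dx=-2,dy=-4->C; (1,7):dx=-3,dy=-3->C; (1,8):dx=-1,dy=-8->C; (1,9):dx=+1,dy=+5->C
  (1,10):dx=+4,dy=-7->D; (2,3):dx=+3,dy=+3->C; (2,4):dx=+2,dy=-3->D; (2,5):dx=+4,dy=-6->D
  (2,6):dx=-7,dy=-11->C; (2,7):dx=-8,dy=-10->C; (2,8):dx=-6,dy=-15->C; (2,9):dx=-4,dy=-2->C
  (2,10):dx=-1,dy=-14->C; (3,4):dx=-1,dy=-6->C; (3,5):dx=+1,dy=-9->D; (3,6):dx=-10,dy=-14->C
  (3,7):dx=-11,dy=-13->C; (3,8):dx=-9,dy=-18->C; (3,9):dx=-7,dy=-5->C; (3,10):dx=-4,dy=-17->C
  (4,5):dx=+2,dy=-3->D; (4,6):dx=-9,dy=-8->C; (4,7):dx=-10,dy=-7->C; (4,8):dx=-8,dy=-12->C
  (4,9):dx=-6,dy=+1->D; (4,10):dx=-3,dy=-11->C; (5,6):dx=-11,dy=-5->C; (5,7):dx=-12,dy=-4->C
  (5,8):dx=-10,dy=-9->C; (5,9):dx=-8,dy=+4->D; (5,10):dx=-5,dy=-8->C; (6,7):dx=-1,dy=+1->D
  (6,8):dx=+1,dy=-4->D; (6,9):dx=+3,dy=+9->C; (6,10):dx=+6,dy=-3->D; (7,8):dx=+2,dy=-5->D
  (7,9):dx=+4,dy=+8->C; (7,10):dx=+7,dy=-4->D; (8,9):dx=+2,dy=+13->C; (8,10):dx=+5,dy=+1->C
  (9,10):dx=+3,dy=-12->D
Step 2: C = 32, D = 13, total pairs = 45.
Step 3: tau = (C - D)/(n(n-1)/2) = (32 - 13)/45 = 0.422222.
Step 4: Exact two-sided p-value (enumerate n! = 3628800 permutations of y under H0): p = 0.108313.
Step 5: alpha = 0.1. fail to reject H0.

tau_b = 0.4222 (C=32, D=13), p = 0.108313, fail to reject H0.


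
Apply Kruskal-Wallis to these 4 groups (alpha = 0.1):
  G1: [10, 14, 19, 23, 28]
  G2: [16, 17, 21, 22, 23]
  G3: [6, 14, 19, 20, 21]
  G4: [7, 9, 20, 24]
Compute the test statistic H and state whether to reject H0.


Step 1: Combine all N = 19 observations and assign midranks.
sorted (value, group, rank): (6,G3,1), (7,G4,2), (9,G4,3), (10,G1,4), (14,G1,5.5), (14,G3,5.5), (16,G2,7), (17,G2,8), (19,G1,9.5), (19,G3,9.5), (20,G3,11.5), (20,G4,11.5), (21,G2,13.5), (21,G3,13.5), (22,G2,15), (23,G1,16.5), (23,G2,16.5), (24,G4,18), (28,G1,19)
Step 2: Sum ranks within each group.
R_1 = 54.5 (n_1 = 5)
R_2 = 60 (n_2 = 5)
R_3 = 41 (n_3 = 5)
R_4 = 34.5 (n_4 = 4)
Step 3: H = 12/(N(N+1)) * sum(R_i^2/n_i) - 3(N+1)
     = 12/(19*20) * (54.5^2/5 + 60^2/5 + 41^2/5 + 34.5^2/4) - 3*20
     = 0.031579 * 1947.81 - 60
     = 1.509868.
Step 4: Ties present; correction factor C = 1 - 30/(19^3 - 19) = 0.995614. Corrected H = 1.509868 / 0.995614 = 1.516520.
Step 5: Under H0, H ~ chi^2(3); p-value = 0.678463.
Step 6: alpha = 0.1. fail to reject H0.

H = 1.5165, df = 3, p = 0.678463, fail to reject H0.


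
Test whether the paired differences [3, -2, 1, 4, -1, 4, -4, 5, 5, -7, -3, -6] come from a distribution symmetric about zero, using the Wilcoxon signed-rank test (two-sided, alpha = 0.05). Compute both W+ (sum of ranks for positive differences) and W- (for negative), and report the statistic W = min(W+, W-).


Step 1: Drop any zero differences (none here) and take |d_i|.
|d| = [3, 2, 1, 4, 1, 4, 4, 5, 5, 7, 3, 6]
Step 2: Midrank |d_i| (ties get averaged ranks).
ranks: |3|->4.5, |2|->3, |1|->1.5, |4|->7, |1|->1.5, |4|->7, |4|->7, |5|->9.5, |5|->9.5, |7|->12, |3|->4.5, |6|->11
Step 3: Attach original signs; sum ranks with positive sign and with negative sign.
W+ = 4.5 + 1.5 + 7 + 7 + 9.5 + 9.5 = 39
W- = 3 + 1.5 + 7 + 12 + 4.5 + 11 = 39
(Check: W+ + W- = 78 should equal n(n+1)/2 = 78.)
Step 4: Test statistic W = min(W+, W-) = 39.
Step 5: Ties in |d|, so use the tie-corrected normal approximation.
        E[W] = n(n+1)/4 = 12*13/4 = 39.
        Tie groups: |d|=1 (t=2), |d|=3 (t=2), |d|=4 (t=3), |d|=5 (t=2); sum(t^3 - t) = 42.
        Var[W] = n(n+1)(2n+1)/24 - sum(t^3-t)/48 = 3900/24 - 42/48 = 161.625.
        z = (W - E[W]) / sqrt(Var[W]) = (39 - 39) / 12.7132 = 0.0000.
        Two-sided p = 2*Phi(z) = 1.000000.
Step 6: alpha = 0.05. fail to reject H0.

W+ = 39, W- = 39, W = min = 39, p = 1.000000, fail to reject H0.


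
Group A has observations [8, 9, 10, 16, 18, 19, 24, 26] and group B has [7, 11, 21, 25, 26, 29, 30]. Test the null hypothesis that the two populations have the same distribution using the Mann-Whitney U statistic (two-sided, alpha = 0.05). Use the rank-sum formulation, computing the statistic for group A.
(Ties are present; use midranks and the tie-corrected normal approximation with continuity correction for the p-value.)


Step 1: Combine and sort all 15 observations; assign midranks.
sorted (value, group): (7,Y), (8,X), (9,X), (10,X), (11,Y), (16,X), (18,X), (19,X), (21,Y), (24,X), (25,Y), (26,X), (26,Y), (29,Y), (30,Y)
ranks: 7->1, 8->2, 9->3, 10->4, 11->5, 16->6, 18->7, 19->8, 21->9, 24->10, 25->11, 26->12.5, 26->12.5, 29->14, 30->15
Step 2: Rank sum for X: R1 = 2 + 3 + 4 + 6 + 7 + 8 + 10 + 12.5 = 52.5.
Step 3: U_X = R1 - n1(n1+1)/2 = 52.5 - 8*9/2 = 52.5 - 36 = 16.5.
       U_Y = n1*n2 - U_X = 56 - 16.5 = 39.5.
Step 4: Ties are present, so use the tie-corrected normal approximation (with continuity correction) for the p-value.
Step 5: p-value = 0.202614; compare to alpha = 0.05. fail to reject H0.

U_X = 16.5, p = 0.202614, fail to reject H0 at alpha = 0.05.


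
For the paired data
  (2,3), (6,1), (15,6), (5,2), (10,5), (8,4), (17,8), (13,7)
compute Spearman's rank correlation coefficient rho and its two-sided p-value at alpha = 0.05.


Step 1: Rank x and y separately (midranks; no ties here).
rank(x): 2->1, 6->3, 15->7, 5->2, 10->5, 8->4, 17->8, 13->6
rank(y): 3->3, 1->1, 6->6, 2->2, 5->5, 4->4, 8->8, 7->7
Step 2: d_i = R_x(i) - R_y(i); compute d_i^2.
  (1-3)^2=4, (3-1)^2=4, (7-6)^2=1, (2-2)^2=0, (5-5)^2=0, (4-4)^2=0, (8-8)^2=0, (6-7)^2=1
sum(d^2) = 10.
Step 3: rho = 1 - 6*10 / (8*(8^2 - 1)) = 1 - 60/504 = 0.880952.
Step 4: Under H0, t = rho * sqrt((n-2)/(1-rho^2)) = 4.5601 ~ t(6).
Step 5: Two-sided p-value from the t-distribution with 6 df = 0.003850.
Step 6: alpha = 0.05. reject H0.

rho = 0.8810, p = 0.003850, reject H0 at alpha = 0.05.


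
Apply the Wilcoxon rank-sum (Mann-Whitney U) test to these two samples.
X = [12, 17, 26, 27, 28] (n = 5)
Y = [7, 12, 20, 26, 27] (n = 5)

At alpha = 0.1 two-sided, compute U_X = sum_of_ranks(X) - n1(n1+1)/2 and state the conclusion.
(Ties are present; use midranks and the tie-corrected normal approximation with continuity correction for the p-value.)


Step 1: Combine and sort all 10 observations; assign midranks.
sorted (value, group): (7,Y), (12,X), (12,Y), (17,X), (20,Y), (26,X), (26,Y), (27,X), (27,Y), (28,X)
ranks: 7->1, 12->2.5, 12->2.5, 17->4, 20->5, 26->6.5, 26->6.5, 27->8.5, 27->8.5, 28->10
Step 2: Rank sum for X: R1 = 2.5 + 4 + 6.5 + 8.5 + 10 = 31.5.
Step 3: U_X = R1 - n1(n1+1)/2 = 31.5 - 5*6/2 = 31.5 - 15 = 16.5.
       U_Y = n1*n2 - U_X = 25 - 16.5 = 8.5.
Step 4: Ties are present, so use the tie-corrected normal approximation (with continuity correction) for the p-value.
Step 5: p-value = 0.460597; compare to alpha = 0.1. fail to reject H0.

U_X = 16.5, p = 0.460597, fail to reject H0 at alpha = 0.1.


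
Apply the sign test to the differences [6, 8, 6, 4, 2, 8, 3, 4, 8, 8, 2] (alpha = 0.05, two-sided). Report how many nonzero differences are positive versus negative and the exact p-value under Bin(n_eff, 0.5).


Step 1: Discard zero differences. Original n = 11; n_eff = number of nonzero differences = 11.
Nonzero differences (with sign): +6, +8, +6, +4, +2, +8, +3, +4, +8, +8, +2
Step 2: Count signs: positive = 11, negative = 0.
Step 3: Under H0: P(positive) = 0.5, so the number of positives S ~ Bin(11, 0.5).
Step 4: Two-sided exact p-value = sum of Bin(11,0.5) probabilities at or below the observed probability = 0.000977.
Step 5: alpha = 0.05. reject H0.

n_eff = 11, pos = 11, neg = 0, p = 0.000977, reject H0.


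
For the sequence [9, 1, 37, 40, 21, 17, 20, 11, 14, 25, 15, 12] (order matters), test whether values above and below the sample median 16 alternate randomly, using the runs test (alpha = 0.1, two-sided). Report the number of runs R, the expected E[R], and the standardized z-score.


Step 1: Compute median = 16; label A = above, B = below.
Labels in order: BBAAAAABBABB  (n_A = 6, n_B = 6)
Step 2: Count runs R = 5.
Step 3: Under H0 (random ordering), E[R] = 2*n_A*n_B/(n_A+n_B) + 1 = 2*6*6/12 + 1 = 7.0000.
        Var[R] = 2*n_A*n_B*(2*n_A*n_B - n_A - n_B) / ((n_A+n_B)^2 * (n_A+n_B-1)) = 4320/1584 = 2.7273.
        SD[R] = 1.6514.
Step 4: Continuity-corrected z = (R + 0.5 - E[R]) / SD[R] = (5 + 0.5 - 7.0000) / 1.6514 = -0.9083.
Step 5: Two-sided p-value via normal approximation = 2*(1 - Phi(|z|)) = 0.363722.
Step 6: alpha = 0.1. fail to reject H0.

R = 5, z = -0.9083, p = 0.363722, fail to reject H0.


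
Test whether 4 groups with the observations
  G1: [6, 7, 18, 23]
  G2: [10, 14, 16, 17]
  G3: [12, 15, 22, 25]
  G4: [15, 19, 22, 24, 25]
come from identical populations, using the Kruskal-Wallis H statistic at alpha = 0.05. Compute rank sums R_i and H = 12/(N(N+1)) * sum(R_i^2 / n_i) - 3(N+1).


Step 1: Combine all N = 17 observations and assign midranks.
sorted (value, group, rank): (6,G1,1), (7,G1,2), (10,G2,3), (12,G3,4), (14,G2,5), (15,G3,6.5), (15,G4,6.5), (16,G2,8), (17,G2,9), (18,G1,10), (19,G4,11), (22,G3,12.5), (22,G4,12.5), (23,G1,14), (24,G4,15), (25,G3,16.5), (25,G4,16.5)
Step 2: Sum ranks within each group.
R_1 = 27 (n_1 = 4)
R_2 = 25 (n_2 = 4)
R_3 = 39.5 (n_3 = 4)
R_4 = 61.5 (n_4 = 5)
Step 3: H = 12/(N(N+1)) * sum(R_i^2/n_i) - 3(N+1)
     = 12/(17*18) * (27^2/4 + 25^2/4 + 39.5^2/4 + 61.5^2/5) - 3*18
     = 0.039216 * 1485.01 - 54
     = 4.235784.
Step 4: Ties present; correction factor C = 1 - 18/(17^3 - 17) = 0.996324. Corrected H = 4.235784 / 0.996324 = 4.251415.
Step 5: Under H0, H ~ chi^2(3); p-value = 0.235564.
Step 6: alpha = 0.05. fail to reject H0.

H = 4.2514, df = 3, p = 0.235564, fail to reject H0.


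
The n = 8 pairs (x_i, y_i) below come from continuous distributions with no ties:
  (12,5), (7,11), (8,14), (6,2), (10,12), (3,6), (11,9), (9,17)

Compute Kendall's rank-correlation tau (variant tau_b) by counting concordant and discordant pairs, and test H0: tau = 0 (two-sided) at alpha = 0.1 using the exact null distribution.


Step 1: Enumerate the 28 unordered pairs (i,j) with i<j and classify each by sign(x_j-x_i) * sign(y_j-y_i).
  (1,2):dx=-5,dy=+6->D; (1,3):dx=-4,dy=+9->D; (1,4):dx=-6,dy=-3->C; (1,5):dx=-2,dy=+7->D
  (1,6):dx=-9,dy=+1->D; (1,7):dx=-1,dy=+4->D; (1,8):dx=-3,dy=+12->D; (2,3):dx=+1,dy=+3->C
  (2,4):dx=-1,dy=-9->C; (2,5):dx=+3,dy=+1->C; (2,6):dx=-4,dy=-5->C; (2,7):dx=+4,dy=-2->D
  (2,8):dx=+2,dy=+6->C; (3,4):dx=-2,dy=-12->C; (3,5):dx=+2,dy=-2->D; (3,6):dx=-5,dy=-8->C
  (3,7):dx=+3,dy=-5->D; (3,8):dx=+1,dy=+3->C; (4,5):dx=+4,dy=+10->C; (4,6):dx=-3,dy=+4->D
  (4,7):dx=+5,dy=+7->C; (4,8):dx=+3,dy=+15->C; (5,6):dx=-7,dy=-6->C; (5,7):dx=+1,dy=-3->D
  (5,8):dx=-1,dy=+5->D; (6,7):dx=+8,dy=+3->C; (6,8):dx=+6,dy=+11->C; (7,8):dx=-2,dy=+8->D
Step 2: C = 15, D = 13, total pairs = 28.
Step 3: tau = (C - D)/(n(n-1)/2) = (15 - 13)/28 = 0.071429.
Step 4: Exact two-sided p-value (enumerate n! = 40320 permutations of y under H0): p = 0.904861.
Step 5: alpha = 0.1. fail to reject H0.

tau_b = 0.0714 (C=15, D=13), p = 0.904861, fail to reject H0.


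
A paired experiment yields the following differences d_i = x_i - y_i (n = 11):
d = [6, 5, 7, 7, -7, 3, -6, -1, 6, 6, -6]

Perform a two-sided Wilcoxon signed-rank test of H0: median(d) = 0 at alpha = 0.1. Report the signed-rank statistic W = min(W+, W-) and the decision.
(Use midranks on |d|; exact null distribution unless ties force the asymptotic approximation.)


Step 1: Drop any zero differences (none here) and take |d_i|.
|d| = [6, 5, 7, 7, 7, 3, 6, 1, 6, 6, 6]
Step 2: Midrank |d_i| (ties get averaged ranks).
ranks: |6|->6, |5|->3, |7|->10, |7|->10, |7|->10, |3|->2, |6|->6, |1|->1, |6|->6, |6|->6, |6|->6
Step 3: Attach original signs; sum ranks with positive sign and with negative sign.
W+ = 6 + 3 + 10 + 10 + 2 + 6 + 6 = 43
W- = 10 + 6 + 1 + 6 = 23
(Check: W+ + W- = 66 should equal n(n+1)/2 = 66.)
Step 4: Test statistic W = min(W+, W-) = 23.
Step 5: Ties in |d|, so use the tie-corrected normal approximation.
        E[W] = n(n+1)/4 = 11*12/4 = 33.
        Tie groups: |d|=6 (t=5), |d|=7 (t=3); sum(t^3 - t) = 144.
        Var[W] = n(n+1)(2n+1)/24 - sum(t^3-t)/48 = 3036/24 - 144/48 = 123.5.
        z = (W - E[W]) / sqrt(Var[W]) = (23 - 33) / 11.1131 = -0.8998.
        Two-sided p = 2*Phi(z) = 0.368204.
Step 6: alpha = 0.1. fail to reject H0.

W+ = 43, W- = 23, W = min = 23, p = 0.368204, fail to reject H0.


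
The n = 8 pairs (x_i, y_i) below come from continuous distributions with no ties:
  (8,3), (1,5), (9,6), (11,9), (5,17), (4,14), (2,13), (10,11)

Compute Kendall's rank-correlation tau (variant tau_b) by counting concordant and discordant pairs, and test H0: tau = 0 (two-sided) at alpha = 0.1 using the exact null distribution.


Step 1: Enumerate the 28 unordered pairs (i,j) with i<j and classify each by sign(x_j-x_i) * sign(y_j-y_i).
  (1,2):dx=-7,dy=+2->D; (1,3):dx=+1,dy=+3->C; (1,4):dx=+3,dy=+6->C; (1,5):dx=-3,dy=+14->D
  (1,6):dx=-4,dy=+11->D; (1,7):dx=-6,dy=+10->D; (1,8):dx=+2,dy=+8->C; (2,3):dx=+8,dy=+1->C
  (2,4):dx=+10,dy=+4->C; (2,5):dx=+4,dy=+12->C; (2,6):dx=+3,dy=+9->C; (2,7):dx=+1,dy=+8->C
  (2,8):dx=+9,dy=+6->C; (3,4):dx=+2,dy=+3->C; (3,5):dx=-4,dy=+11->D; (3,6):dx=-5,dy=+8->D
  (3,7):dx=-7,dy=+7->D; (3,8):dx=+1,dy=+5->C; (4,5):dx=-6,dy=+8->D; (4,6):dx=-7,dy=+5->D
  (4,7):dx=-9,dy=+4->D; (4,8):dx=-1,dy=+2->D; (5,6):dx=-1,dy=-3->C; (5,7):dx=-3,dy=-4->C
  (5,8):dx=+5,dy=-6->D; (6,7):dx=-2,dy=-1->C; (6,8):dx=+6,dy=-3->D; (7,8):dx=+8,dy=-2->D
Step 2: C = 14, D = 14, total pairs = 28.
Step 3: tau = (C - D)/(n(n-1)/2) = (14 - 14)/28 = 0.000000.
Step 4: Exact two-sided p-value (enumerate n! = 40320 permutations of y under H0): p = 1.000000.
Step 5: alpha = 0.1. fail to reject H0.

tau_b = 0.0000 (C=14, D=14), p = 1.000000, fail to reject H0.


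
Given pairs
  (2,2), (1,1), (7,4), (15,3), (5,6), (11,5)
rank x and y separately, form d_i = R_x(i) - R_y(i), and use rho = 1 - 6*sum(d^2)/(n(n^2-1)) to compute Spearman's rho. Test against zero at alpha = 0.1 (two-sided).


Step 1: Rank x and y separately (midranks; no ties here).
rank(x): 2->2, 1->1, 7->4, 15->6, 5->3, 11->5
rank(y): 2->2, 1->1, 4->4, 3->3, 6->6, 5->5
Step 2: d_i = R_x(i) - R_y(i); compute d_i^2.
  (2-2)^2=0, (1-1)^2=0, (4-4)^2=0, (6-3)^2=9, (3-6)^2=9, (5-5)^2=0
sum(d^2) = 18.
Step 3: rho = 1 - 6*18 / (6*(6^2 - 1)) = 1 - 108/210 = 0.485714.
Step 4: Under H0, t = rho * sqrt((n-2)/(1-rho^2)) = 1.1113 ~ t(4).
Step 5: Two-sided p-value from the t-distribution with 4 df = 0.328723.
Step 6: alpha = 0.1. fail to reject H0.

rho = 0.4857, p = 0.328723, fail to reject H0 at alpha = 0.1.


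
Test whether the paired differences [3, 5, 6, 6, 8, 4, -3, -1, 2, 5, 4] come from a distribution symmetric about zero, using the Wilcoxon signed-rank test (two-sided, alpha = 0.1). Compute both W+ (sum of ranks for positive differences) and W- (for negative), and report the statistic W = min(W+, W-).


Step 1: Drop any zero differences (none here) and take |d_i|.
|d| = [3, 5, 6, 6, 8, 4, 3, 1, 2, 5, 4]
Step 2: Midrank |d_i| (ties get averaged ranks).
ranks: |3|->3.5, |5|->7.5, |6|->9.5, |6|->9.5, |8|->11, |4|->5.5, |3|->3.5, |1|->1, |2|->2, |5|->7.5, |4|->5.5
Step 3: Attach original signs; sum ranks with positive sign and with negative sign.
W+ = 3.5 + 7.5 + 9.5 + 9.5 + 11 + 5.5 + 2 + 7.5 + 5.5 = 61.5
W- = 3.5 + 1 = 4.5
(Check: W+ + W- = 66 should equal n(n+1)/2 = 66.)
Step 4: Test statistic W = min(W+, W-) = 4.5.
Step 5: Ties in |d|, so use the tie-corrected normal approximation.
        E[W] = n(n+1)/4 = 11*12/4 = 33.
        Tie groups: |d|=3 (t=2), |d|=4 (t=2), |d|=5 (t=2), |d|=6 (t=2); sum(t^3 - t) = 24.
        Var[W] = n(n+1)(2n+1)/24 - sum(t^3-t)/48 = 3036/24 - 24/48 = 126.
        z = (W - E[W]) / sqrt(Var[W]) = (4.5 - 33) / 11.2250 = -2.5390.
        Two-sided p = 2*Phi(z) = 0.011118.
Step 6: alpha = 0.1. reject H0.

W+ = 61.5, W- = 4.5, W = min = 4.5, p = 0.011118, reject H0.


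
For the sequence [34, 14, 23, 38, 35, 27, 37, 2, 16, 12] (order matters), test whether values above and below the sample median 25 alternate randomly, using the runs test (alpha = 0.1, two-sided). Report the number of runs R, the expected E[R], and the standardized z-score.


Step 1: Compute median = 25; label A = above, B = below.
Labels in order: ABBAAAABBB  (n_A = 5, n_B = 5)
Step 2: Count runs R = 4.
Step 3: Under H0 (random ordering), E[R] = 2*n_A*n_B/(n_A+n_B) + 1 = 2*5*5/10 + 1 = 6.0000.
        Var[R] = 2*n_A*n_B*(2*n_A*n_B - n_A - n_B) / ((n_A+n_B)^2 * (n_A+n_B-1)) = 2000/900 = 2.2222.
        SD[R] = 1.4907.
Step 4: Continuity-corrected z = (R + 0.5 - E[R]) / SD[R] = (4 + 0.5 - 6.0000) / 1.4907 = -1.0062.
Step 5: Two-sided p-value via normal approximation = 2*(1 - Phi(|z|)) = 0.314305.
Step 6: alpha = 0.1. fail to reject H0.

R = 4, z = -1.0062, p = 0.314305, fail to reject H0.


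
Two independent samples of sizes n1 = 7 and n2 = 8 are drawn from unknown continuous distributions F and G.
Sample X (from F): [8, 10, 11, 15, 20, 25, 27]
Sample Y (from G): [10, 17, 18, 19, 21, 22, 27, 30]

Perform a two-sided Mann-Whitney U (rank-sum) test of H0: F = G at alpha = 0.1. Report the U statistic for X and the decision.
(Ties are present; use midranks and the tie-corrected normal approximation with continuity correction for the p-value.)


Step 1: Combine and sort all 15 observations; assign midranks.
sorted (value, group): (8,X), (10,X), (10,Y), (11,X), (15,X), (17,Y), (18,Y), (19,Y), (20,X), (21,Y), (22,Y), (25,X), (27,X), (27,Y), (30,Y)
ranks: 8->1, 10->2.5, 10->2.5, 11->4, 15->5, 17->6, 18->7, 19->8, 20->9, 21->10, 22->11, 25->12, 27->13.5, 27->13.5, 30->15
Step 2: Rank sum for X: R1 = 1 + 2.5 + 4 + 5 + 9 + 12 + 13.5 = 47.
Step 3: U_X = R1 - n1(n1+1)/2 = 47 - 7*8/2 = 47 - 28 = 19.
       U_Y = n1*n2 - U_X = 56 - 19 = 37.
Step 4: Ties are present, so use the tie-corrected normal approximation (with continuity correction) for the p-value.
Step 5: p-value = 0.324405; compare to alpha = 0.1. fail to reject H0.

U_X = 19, p = 0.324405, fail to reject H0 at alpha = 0.1.


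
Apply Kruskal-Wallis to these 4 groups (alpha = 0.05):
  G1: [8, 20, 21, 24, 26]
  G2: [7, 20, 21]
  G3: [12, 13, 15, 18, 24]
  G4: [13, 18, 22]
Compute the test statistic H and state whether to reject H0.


Step 1: Combine all N = 16 observations and assign midranks.
sorted (value, group, rank): (7,G2,1), (8,G1,2), (12,G3,3), (13,G3,4.5), (13,G4,4.5), (15,G3,6), (18,G3,7.5), (18,G4,7.5), (20,G1,9.5), (20,G2,9.5), (21,G1,11.5), (21,G2,11.5), (22,G4,13), (24,G1,14.5), (24,G3,14.5), (26,G1,16)
Step 2: Sum ranks within each group.
R_1 = 53.5 (n_1 = 5)
R_2 = 22 (n_2 = 3)
R_3 = 35.5 (n_3 = 5)
R_4 = 25 (n_4 = 3)
Step 3: H = 12/(N(N+1)) * sum(R_i^2/n_i) - 3(N+1)
     = 12/(16*17) * (53.5^2/5 + 22^2/3 + 35.5^2/5 + 25^2/3) - 3*17
     = 0.044118 * 1194.17 - 51
     = 1.683824.
Step 4: Ties present; correction factor C = 1 - 30/(16^3 - 16) = 0.992647. Corrected H = 1.683824 / 0.992647 = 1.696296.
Step 5: Under H0, H ~ chi^2(3); p-value = 0.637758.
Step 6: alpha = 0.05. fail to reject H0.

H = 1.6963, df = 3, p = 0.637758, fail to reject H0.


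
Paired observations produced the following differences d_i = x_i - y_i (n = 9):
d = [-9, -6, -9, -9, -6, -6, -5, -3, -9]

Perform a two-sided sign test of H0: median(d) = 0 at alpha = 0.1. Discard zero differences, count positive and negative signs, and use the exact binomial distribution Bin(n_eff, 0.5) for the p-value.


Step 1: Discard zero differences. Original n = 9; n_eff = number of nonzero differences = 9.
Nonzero differences (with sign): -9, -6, -9, -9, -6, -6, -5, -3, -9
Step 2: Count signs: positive = 0, negative = 9.
Step 3: Under H0: P(positive) = 0.5, so the number of positives S ~ Bin(9, 0.5).
Step 4: Two-sided exact p-value = sum of Bin(9,0.5) probabilities at or below the observed probability = 0.003906.
Step 5: alpha = 0.1. reject H0.

n_eff = 9, pos = 0, neg = 9, p = 0.003906, reject H0.


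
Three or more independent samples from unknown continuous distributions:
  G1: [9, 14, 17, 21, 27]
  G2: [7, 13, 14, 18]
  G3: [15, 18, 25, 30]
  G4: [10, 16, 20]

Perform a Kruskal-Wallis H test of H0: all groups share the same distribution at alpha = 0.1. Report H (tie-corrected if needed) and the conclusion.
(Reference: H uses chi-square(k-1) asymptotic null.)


Step 1: Combine all N = 16 observations and assign midranks.
sorted (value, group, rank): (7,G2,1), (9,G1,2), (10,G4,3), (13,G2,4), (14,G1,5.5), (14,G2,5.5), (15,G3,7), (16,G4,8), (17,G1,9), (18,G2,10.5), (18,G3,10.5), (20,G4,12), (21,G1,13), (25,G3,14), (27,G1,15), (30,G3,16)
Step 2: Sum ranks within each group.
R_1 = 44.5 (n_1 = 5)
R_2 = 21 (n_2 = 4)
R_3 = 47.5 (n_3 = 4)
R_4 = 23 (n_4 = 3)
Step 3: H = 12/(N(N+1)) * sum(R_i^2/n_i) - 3(N+1)
     = 12/(16*17) * (44.5^2/5 + 21^2/4 + 47.5^2/4 + 23^2/3) - 3*17
     = 0.044118 * 1246.7 - 51
     = 4.001287.
Step 4: Ties present; correction factor C = 1 - 12/(16^3 - 16) = 0.997059. Corrected H = 4.001287 / 0.997059 = 4.013090.
Step 5: Under H0, H ~ chi^2(3); p-value = 0.260054.
Step 6: alpha = 0.1. fail to reject H0.

H = 4.0131, df = 3, p = 0.260054, fail to reject H0.


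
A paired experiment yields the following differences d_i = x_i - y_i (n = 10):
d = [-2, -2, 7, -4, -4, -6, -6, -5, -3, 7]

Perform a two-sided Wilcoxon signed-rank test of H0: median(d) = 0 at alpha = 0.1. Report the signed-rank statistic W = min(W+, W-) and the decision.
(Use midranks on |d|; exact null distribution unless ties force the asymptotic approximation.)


Step 1: Drop any zero differences (none here) and take |d_i|.
|d| = [2, 2, 7, 4, 4, 6, 6, 5, 3, 7]
Step 2: Midrank |d_i| (ties get averaged ranks).
ranks: |2|->1.5, |2|->1.5, |7|->9.5, |4|->4.5, |4|->4.5, |6|->7.5, |6|->7.5, |5|->6, |3|->3, |7|->9.5
Step 3: Attach original signs; sum ranks with positive sign and with negative sign.
W+ = 9.5 + 9.5 = 19
W- = 1.5 + 1.5 + 4.5 + 4.5 + 7.5 + 7.5 + 6 + 3 = 36
(Check: W+ + W- = 55 should equal n(n+1)/2 = 55.)
Step 4: Test statistic W = min(W+, W-) = 19.
Step 5: Ties in |d|, so use the tie-corrected normal approximation.
        E[W] = n(n+1)/4 = 10*11/4 = 27.5.
        Tie groups: |d|=2 (t=2), |d|=4 (t=2), |d|=6 (t=2), |d|=7 (t=2); sum(t^3 - t) = 24.
        Var[W] = n(n+1)(2n+1)/24 - sum(t^3-t)/48 = 2310/24 - 24/48 = 95.75.
        z = (W - E[W]) / sqrt(Var[W]) = (19 - 27.5) / 9.7852 = -0.8687.
        Two-sided p = 2*Phi(z) = 0.385033.
Step 6: alpha = 0.1. fail to reject H0.

W+ = 19, W- = 36, W = min = 19, p = 0.385033, fail to reject H0.


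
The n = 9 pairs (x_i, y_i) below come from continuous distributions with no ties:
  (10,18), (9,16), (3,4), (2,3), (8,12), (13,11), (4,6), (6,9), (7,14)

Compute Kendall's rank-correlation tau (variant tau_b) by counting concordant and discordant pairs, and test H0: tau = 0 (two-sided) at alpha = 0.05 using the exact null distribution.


Step 1: Enumerate the 36 unordered pairs (i,j) with i<j and classify each by sign(x_j-x_i) * sign(y_j-y_i).
  (1,2):dx=-1,dy=-2->C; (1,3):dx=-7,dy=-14->C; (1,4):dx=-8,dy=-15->C; (1,5):dx=-2,dy=-6->C
  (1,6):dx=+3,dy=-7->D; (1,7):dx=-6,dy=-12->C; (1,8):dx=-4,dy=-9->C; (1,9):dx=-3,dy=-4->C
  (2,3):dx=-6,dy=-12->C; (2,4):dx=-7,dy=-13->C; (2,5):dx=-1,dy=-4->C; (2,6):dx=+4,dy=-5->D
  (2,7):dx=-5,dy=-10->C; (2,8):dx=-3,dy=-7->C; (2,9):dx=-2,dy=-2->C; (3,4):dx=-1,dy=-1->C
  (3,5):dx=+5,dy=+8->C; (3,6):dx=+10,dy=+7->C; (3,7):dx=+1,dy=+2->C; (3,8):dx=+3,dy=+5->C
  (3,9):dx=+4,dy=+10->C; (4,5):dx=+6,dy=+9->C; (4,6):dx=+11,dy=+8->C; (4,7):dx=+2,dy=+3->C
  (4,8):dx=+4,dy=+6->C; (4,9):dx=+5,dy=+11->C; (5,6):dx=+5,dy=-1->D; (5,7):dx=-4,dy=-6->C
  (5,8):dx=-2,dy=-3->C; (5,9):dx=-1,dy=+2->D; (6,7):dx=-9,dy=-5->C; (6,8):dx=-7,dy=-2->C
  (6,9):dx=-6,dy=+3->D; (7,8):dx=+2,dy=+3->C; (7,9):dx=+3,dy=+8->C; (8,9):dx=+1,dy=+5->C
Step 2: C = 31, D = 5, total pairs = 36.
Step 3: tau = (C - D)/(n(n-1)/2) = (31 - 5)/36 = 0.722222.
Step 4: Exact two-sided p-value (enumerate n! = 362880 permutations of y under H0): p = 0.005886.
Step 5: alpha = 0.05. reject H0.

tau_b = 0.7222 (C=31, D=5), p = 0.005886, reject H0.


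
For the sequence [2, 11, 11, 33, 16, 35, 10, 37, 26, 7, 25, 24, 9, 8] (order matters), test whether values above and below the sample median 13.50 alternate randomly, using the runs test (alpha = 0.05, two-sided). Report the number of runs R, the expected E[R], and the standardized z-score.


Step 1: Compute median = 13.50; label A = above, B = below.
Labels in order: BBBAAABAABAABB  (n_A = 7, n_B = 7)
Step 2: Count runs R = 7.
Step 3: Under H0 (random ordering), E[R] = 2*n_A*n_B/(n_A+n_B) + 1 = 2*7*7/14 + 1 = 8.0000.
        Var[R] = 2*n_A*n_B*(2*n_A*n_B - n_A - n_B) / ((n_A+n_B)^2 * (n_A+n_B-1)) = 8232/2548 = 3.2308.
        SD[R] = 1.7974.
Step 4: Continuity-corrected z = (R + 0.5 - E[R]) / SD[R] = (7 + 0.5 - 8.0000) / 1.7974 = -0.2782.
Step 5: Two-sided p-value via normal approximation = 2*(1 - Phi(|z|)) = 0.780879.
Step 6: alpha = 0.05. fail to reject H0.

R = 7, z = -0.2782, p = 0.780879, fail to reject H0.


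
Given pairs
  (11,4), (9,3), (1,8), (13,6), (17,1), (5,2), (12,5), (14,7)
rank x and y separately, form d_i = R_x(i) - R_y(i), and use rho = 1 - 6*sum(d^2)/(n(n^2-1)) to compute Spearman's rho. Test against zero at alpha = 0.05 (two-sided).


Step 1: Rank x and y separately (midranks; no ties here).
rank(x): 11->4, 9->3, 1->1, 13->6, 17->8, 5->2, 12->5, 14->7
rank(y): 4->4, 3->3, 8->8, 6->6, 1->1, 2->2, 5->5, 7->7
Step 2: d_i = R_x(i) - R_y(i); compute d_i^2.
  (4-4)^2=0, (3-3)^2=0, (1-8)^2=49, (6-6)^2=0, (8-1)^2=49, (2-2)^2=0, (5-5)^2=0, (7-7)^2=0
sum(d^2) = 98.
Step 3: rho = 1 - 6*98 / (8*(8^2 - 1)) = 1 - 588/504 = -0.166667.
Step 4: Under H0, t = rho * sqrt((n-2)/(1-rho^2)) = -0.4140 ~ t(6).
Step 5: Two-sided p-value from the t-distribution with 6 df = 0.693239.
Step 6: alpha = 0.05. fail to reject H0.

rho = -0.1667, p = 0.693239, fail to reject H0 at alpha = 0.05.


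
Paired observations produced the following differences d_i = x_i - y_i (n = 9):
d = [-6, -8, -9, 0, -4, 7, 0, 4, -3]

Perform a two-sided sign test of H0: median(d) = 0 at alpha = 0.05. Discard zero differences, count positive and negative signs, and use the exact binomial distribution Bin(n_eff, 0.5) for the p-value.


Step 1: Discard zero differences. Original n = 9; n_eff = number of nonzero differences = 7.
Nonzero differences (with sign): -6, -8, -9, -4, +7, +4, -3
Step 2: Count signs: positive = 2, negative = 5.
Step 3: Under H0: P(positive) = 0.5, so the number of positives S ~ Bin(7, 0.5).
Step 4: Two-sided exact p-value = sum of Bin(7,0.5) probabilities at or below the observed probability = 0.453125.
Step 5: alpha = 0.05. fail to reject H0.

n_eff = 7, pos = 2, neg = 5, p = 0.453125, fail to reject H0.


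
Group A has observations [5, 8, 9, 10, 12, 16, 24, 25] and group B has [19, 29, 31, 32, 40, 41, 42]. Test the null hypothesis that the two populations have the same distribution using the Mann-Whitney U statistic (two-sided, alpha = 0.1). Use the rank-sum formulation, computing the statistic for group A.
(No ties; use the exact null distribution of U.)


Step 1: Combine and sort all 15 observations; assign midranks.
sorted (value, group): (5,X), (8,X), (9,X), (10,X), (12,X), (16,X), (19,Y), (24,X), (25,X), (29,Y), (31,Y), (32,Y), (40,Y), (41,Y), (42,Y)
ranks: 5->1, 8->2, 9->3, 10->4, 12->5, 16->6, 19->7, 24->8, 25->9, 29->10, 31->11, 32->12, 40->13, 41->14, 42->15
Step 2: Rank sum for X: R1 = 1 + 2 + 3 + 4 + 5 + 6 + 8 + 9 = 38.
Step 3: U_X = R1 - n1(n1+1)/2 = 38 - 8*9/2 = 38 - 36 = 2.
       U_Y = n1*n2 - U_X = 56 - 2 = 54.
Step 4: No ties, so the exact null distribution of U (based on enumerating the C(15,8) = 6435 equally likely rank assignments) gives the two-sided p-value.
Step 5: p-value = 0.001243; compare to alpha = 0.1. reject H0.

U_X = 2, p = 0.001243, reject H0 at alpha = 0.1.


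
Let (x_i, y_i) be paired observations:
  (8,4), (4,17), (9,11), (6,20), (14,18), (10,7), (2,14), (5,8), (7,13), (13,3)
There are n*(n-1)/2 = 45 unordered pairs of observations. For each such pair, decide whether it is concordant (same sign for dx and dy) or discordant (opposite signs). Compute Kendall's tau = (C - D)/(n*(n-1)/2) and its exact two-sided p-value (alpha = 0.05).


Step 1: Enumerate the 45 unordered pairs (i,j) with i<j and classify each by sign(x_j-x_i) * sign(y_j-y_i).
  (1,2):dx=-4,dy=+13->D; (1,3):dx=+1,dy=+7->C; (1,4):dx=-2,dy=+16->D; (1,5):dx=+6,dy=+14->C
  (1,6):dx=+2,dy=+3->C; (1,7):dx=-6,dy=+10->D; (1,8):dx=-3,dy=+4->D; (1,9):dx=-1,dy=+9->D
  (1,10):dx=+5,dy=-1->D; (2,3):dx=+5,dy=-6->D; (2,4):dx=+2,dy=+3->C; (2,5):dx=+10,dy=+1->C
  (2,6):dx=+6,dy=-10->D; (2,7):dx=-2,dy=-3->C; (2,8):dx=+1,dy=-9->D; (2,9):dx=+3,dy=-4->D
  (2,10):dx=+9,dy=-14->D; (3,4):dx=-3,dy=+9->D; (3,5):dx=+5,dy=+7->C; (3,6):dx=+1,dy=-4->D
  (3,7):dx=-7,dy=+3->D; (3,8):dx=-4,dy=-3->C; (3,9):dx=-2,dy=+2->D; (3,10):dx=+4,dy=-8->D
  (4,5):dx=+8,dy=-2->D; (4,6):dx=+4,dy=-13->D; (4,7):dx=-4,dy=-6->C; (4,8):dx=-1,dy=-12->C
  (4,9):dx=+1,dy=-7->D; (4,10):dx=+7,dy=-17->D; (5,6):dx=-4,dy=-11->C; (5,7):dx=-12,dy=-4->C
  (5,8):dx=-9,dy=-10->C; (5,9):dx=-7,dy=-5->C; (5,10):dx=-1,dy=-15->C; (6,7):dx=-8,dy=+7->D
  (6,8):dx=-5,dy=+1->D; (6,9):dx=-3,dy=+6->D; (6,10):dx=+3,dy=-4->D; (7,8):dx=+3,dy=-6->D
  (7,9):dx=+5,dy=-1->D; (7,10):dx=+11,dy=-11->D; (8,9):dx=+2,dy=+5->C; (8,10):dx=+8,dy=-5->D
  (9,10):dx=+6,dy=-10->D
Step 2: C = 16, D = 29, total pairs = 45.
Step 3: tau = (C - D)/(n(n-1)/2) = (16 - 29)/45 = -0.288889.
Step 4: Exact two-sided p-value (enumerate n! = 3628800 permutations of y under H0): p = 0.291248.
Step 5: alpha = 0.05. fail to reject H0.

tau_b = -0.2889 (C=16, D=29), p = 0.291248, fail to reject H0.


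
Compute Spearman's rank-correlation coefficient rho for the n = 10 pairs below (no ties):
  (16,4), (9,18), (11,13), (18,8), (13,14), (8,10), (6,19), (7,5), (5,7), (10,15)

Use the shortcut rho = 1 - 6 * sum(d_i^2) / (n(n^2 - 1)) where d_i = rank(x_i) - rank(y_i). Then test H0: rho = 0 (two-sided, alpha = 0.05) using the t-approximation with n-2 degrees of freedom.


Step 1: Rank x and y separately (midranks; no ties here).
rank(x): 16->9, 9->5, 11->7, 18->10, 13->8, 8->4, 6->2, 7->3, 5->1, 10->6
rank(y): 4->1, 18->9, 13->6, 8->4, 14->7, 10->5, 19->10, 5->2, 7->3, 15->8
Step 2: d_i = R_x(i) - R_y(i); compute d_i^2.
  (9-1)^2=64, (5-9)^2=16, (7-6)^2=1, (10-4)^2=36, (8-7)^2=1, (4-5)^2=1, (2-10)^2=64, (3-2)^2=1, (1-3)^2=4, (6-8)^2=4
sum(d^2) = 192.
Step 3: rho = 1 - 6*192 / (10*(10^2 - 1)) = 1 - 1152/990 = -0.163636.
Step 4: Under H0, t = rho * sqrt((n-2)/(1-rho^2)) = -0.4692 ~ t(8).
Step 5: Two-sided p-value from the t-distribution with 8 df = 0.651477.
Step 6: alpha = 0.05. fail to reject H0.

rho = -0.1636, p = 0.651477, fail to reject H0 at alpha = 0.05.


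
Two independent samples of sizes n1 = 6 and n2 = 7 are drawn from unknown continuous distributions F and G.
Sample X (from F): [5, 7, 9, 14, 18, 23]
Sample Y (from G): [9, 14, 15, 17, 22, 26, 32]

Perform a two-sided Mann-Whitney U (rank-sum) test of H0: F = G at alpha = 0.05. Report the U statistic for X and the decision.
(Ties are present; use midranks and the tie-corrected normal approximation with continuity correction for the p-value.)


Step 1: Combine and sort all 13 observations; assign midranks.
sorted (value, group): (5,X), (7,X), (9,X), (9,Y), (14,X), (14,Y), (15,Y), (17,Y), (18,X), (22,Y), (23,X), (26,Y), (32,Y)
ranks: 5->1, 7->2, 9->3.5, 9->3.5, 14->5.5, 14->5.5, 15->7, 17->8, 18->9, 22->10, 23->11, 26->12, 32->13
Step 2: Rank sum for X: R1 = 1 + 2 + 3.5 + 5.5 + 9 + 11 = 32.
Step 3: U_X = R1 - n1(n1+1)/2 = 32 - 6*7/2 = 32 - 21 = 11.
       U_Y = n1*n2 - U_X = 42 - 11 = 31.
Step 4: Ties are present, so use the tie-corrected normal approximation (with continuity correction) for the p-value.
Step 5: p-value = 0.173549; compare to alpha = 0.05. fail to reject H0.

U_X = 11, p = 0.173549, fail to reject H0 at alpha = 0.05.


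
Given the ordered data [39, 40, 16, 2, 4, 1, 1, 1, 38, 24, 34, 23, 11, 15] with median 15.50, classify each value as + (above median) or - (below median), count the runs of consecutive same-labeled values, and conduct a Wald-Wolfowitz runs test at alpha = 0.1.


Step 1: Compute median = 15.50; label A = above, B = below.
Labels in order: AAABBBBBAAAABB  (n_A = 7, n_B = 7)
Step 2: Count runs R = 4.
Step 3: Under H0 (random ordering), E[R] = 2*n_A*n_B/(n_A+n_B) + 1 = 2*7*7/14 + 1 = 8.0000.
        Var[R] = 2*n_A*n_B*(2*n_A*n_B - n_A - n_B) / ((n_A+n_B)^2 * (n_A+n_B-1)) = 8232/2548 = 3.2308.
        SD[R] = 1.7974.
Step 4: Continuity-corrected z = (R + 0.5 - E[R]) / SD[R] = (4 + 0.5 - 8.0000) / 1.7974 = -1.9472.
Step 5: Two-sided p-value via normal approximation = 2*(1 - Phi(|z|)) = 0.051508.
Step 6: alpha = 0.1. reject H0.

R = 4, z = -1.9472, p = 0.051508, reject H0.


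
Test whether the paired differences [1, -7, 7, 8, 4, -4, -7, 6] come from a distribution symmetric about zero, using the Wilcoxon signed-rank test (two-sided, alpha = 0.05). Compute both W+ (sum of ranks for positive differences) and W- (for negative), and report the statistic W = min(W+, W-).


Step 1: Drop any zero differences (none here) and take |d_i|.
|d| = [1, 7, 7, 8, 4, 4, 7, 6]
Step 2: Midrank |d_i| (ties get averaged ranks).
ranks: |1|->1, |7|->6, |7|->6, |8|->8, |4|->2.5, |4|->2.5, |7|->6, |6|->4
Step 3: Attach original signs; sum ranks with positive sign and with negative sign.
W+ = 1 + 6 + 8 + 2.5 + 4 = 21.5
W- = 6 + 2.5 + 6 = 14.5
(Check: W+ + W- = 36 should equal n(n+1)/2 = 36.)
Step 4: Test statistic W = min(W+, W-) = 14.5.
Step 5: Ties in |d|, so use the tie-corrected normal approximation.
        E[W] = n(n+1)/4 = 8*9/4 = 18.
        Tie groups: |d|=4 (t=2), |d|=7 (t=3); sum(t^3 - t) = 30.
        Var[W] = n(n+1)(2n+1)/24 - sum(t^3-t)/48 = 1224/24 - 30/48 = 50.375.
        z = (W - E[W]) / sqrt(Var[W]) = (14.5 - 18) / 7.0975 = -0.4931.
        Two-sided p = 2*Phi(z) = 0.621921.
Step 6: alpha = 0.05. fail to reject H0.

W+ = 21.5, W- = 14.5, W = min = 14.5, p = 0.621921, fail to reject H0.


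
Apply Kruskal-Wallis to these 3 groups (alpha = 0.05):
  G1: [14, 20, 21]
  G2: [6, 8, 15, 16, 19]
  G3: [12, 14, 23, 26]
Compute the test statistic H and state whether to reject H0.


Step 1: Combine all N = 12 observations and assign midranks.
sorted (value, group, rank): (6,G2,1), (8,G2,2), (12,G3,3), (14,G1,4.5), (14,G3,4.5), (15,G2,6), (16,G2,7), (19,G2,8), (20,G1,9), (21,G1,10), (23,G3,11), (26,G3,12)
Step 2: Sum ranks within each group.
R_1 = 23.5 (n_1 = 3)
R_2 = 24 (n_2 = 5)
R_3 = 30.5 (n_3 = 4)
Step 3: H = 12/(N(N+1)) * sum(R_i^2/n_i) - 3(N+1)
     = 12/(12*13) * (23.5^2/3 + 24^2/5 + 30.5^2/4) - 3*13
     = 0.076923 * 531.846 - 39
     = 1.911218.
Step 4: Ties present; correction factor C = 1 - 6/(12^3 - 12) = 0.996503. Corrected H = 1.911218 / 0.996503 = 1.917924.
Step 5: Under H0, H ~ chi^2(2); p-value = 0.383291.
Step 6: alpha = 0.05. fail to reject H0.

H = 1.9179, df = 2, p = 0.383291, fail to reject H0.
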